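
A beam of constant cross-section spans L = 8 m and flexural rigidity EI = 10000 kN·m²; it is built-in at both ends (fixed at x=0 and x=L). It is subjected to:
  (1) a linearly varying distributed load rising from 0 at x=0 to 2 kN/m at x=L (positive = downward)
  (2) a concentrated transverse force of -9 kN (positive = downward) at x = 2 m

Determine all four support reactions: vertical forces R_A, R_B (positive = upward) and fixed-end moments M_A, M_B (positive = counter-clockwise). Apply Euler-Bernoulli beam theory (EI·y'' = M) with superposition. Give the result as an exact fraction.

Load 1 — triangular load w₀=2 kN/m (0→w₀ over full span):
  R_A = 3w₀L/20 = 3·2·8/20 = 12/5 kN
  M_A = w₀L²/30 = 2·8²/30 = 64/15 kN·m
  R_B = 7w₀L/20 = 7·2·8/20 = 28/5 kN
  M_B = -w₀L²/20 = -2·8²/20 = -32/5 kN·m
Load 2 — point force P=-9 kN at a=2 m (b=L-a=6):
  R_A = Pb²(3a+b)/L³ = (-9)·6²·(3·2+6)/8³ = -243/32 kN
  M_A = Pab²/L² = (-9)·2·6²/8² = -81/8 kN·m
  R_B = Pa²(a+3b)/L³ = (-9)·2²·(2+3·6)/8³ = -45/32 kN
  M_B = -Pa²b/L² = -(-9)·2²·6/8² = 27/8 kN·m
Superposition: R_A = -831/160 kN, M_A = -703/120 kN·m, R_B = 671/160 kN, M_B = -121/40 kN·m

R_A = -831/160 kN, M_A = -703/120 kN·m, R_B = 671/160 kN, M_B = -121/40 kN·m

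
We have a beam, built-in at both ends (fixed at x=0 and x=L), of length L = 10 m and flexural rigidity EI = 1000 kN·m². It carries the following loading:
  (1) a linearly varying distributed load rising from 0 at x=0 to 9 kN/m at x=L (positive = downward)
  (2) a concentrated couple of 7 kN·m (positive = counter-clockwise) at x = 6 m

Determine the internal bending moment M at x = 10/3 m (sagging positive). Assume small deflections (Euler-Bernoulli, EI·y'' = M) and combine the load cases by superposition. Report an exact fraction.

M(10/3) = 2377/225 kN·m

Load 1 — triangular load w₀=9 kN/m (0→w₀ over full span):
  M_1 = 3w₀Lx/20 - w₀L²/30 - w₀x³/(6L) = 3·9·10·(10/3)/20 - 9·10²/30 - 9·(10/3)³/(6·10) = 85/9 kN·m
Load 2 — applied couple M₀=7 kN·m at a=6 m (b=L-a=4):
  M_2 = R_Ax - M_A  [x≤a] with R_A=126/125, M_A=56/25 = (126/125)·(10/3) - (56/25) = 28/25 kN·m
Superposition: M = Σ M_i = 2377/225 kN·m ≈ 10.564444 kN·m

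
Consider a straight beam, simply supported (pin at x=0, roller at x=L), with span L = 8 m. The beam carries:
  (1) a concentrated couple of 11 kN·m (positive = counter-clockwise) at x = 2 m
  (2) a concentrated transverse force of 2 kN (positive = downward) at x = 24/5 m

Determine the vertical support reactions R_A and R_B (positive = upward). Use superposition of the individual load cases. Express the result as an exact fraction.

Load 1 — applied couple M₀=11 kN·m at a=2 m (b=L-a=6):
  R_A = M₀/L = 11/8 kN
  R_B = -M₀/L = -11/8 kN
Load 2 — point force P=2 kN at a=24/5 m (b=L-a=16/5):
  R_A = Pb/L = 2·(16/5)/8 = 4/5 kN
  R_B = Pa/L = 2·(24/5)/8 = 6/5 kN
Superposition: R_A = 87/40 kN, R_B = -7/40 kN

R_A = 87/40 kN, R_B = -7/40 kN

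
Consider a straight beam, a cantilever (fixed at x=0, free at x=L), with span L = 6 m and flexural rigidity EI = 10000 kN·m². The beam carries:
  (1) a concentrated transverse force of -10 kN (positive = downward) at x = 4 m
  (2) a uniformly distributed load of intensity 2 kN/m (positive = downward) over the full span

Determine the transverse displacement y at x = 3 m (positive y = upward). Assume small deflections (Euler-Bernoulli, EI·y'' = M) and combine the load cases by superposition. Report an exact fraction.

y(3) = 81/40000 m

Load 1 — point force P=-10 kN at a=4 m (b=L-a=2):
  y_1 = -Px²(3a-x)/(6EI)  [x≤a] = -(-10)·3²·(3·4-3)/(6·10000) = 27/2000 m
Load 2 — uniform load w=2 kN/m over full span:
  y_2 = -wx²(x²-4Lx+6L²)/(24EI) = -2·3²·(3²-4·6·3+6·6²)/(24·10000) = -459/40000 m
Superposition: y = Σ y_i = 81/40000 m ≈ 0.002025 m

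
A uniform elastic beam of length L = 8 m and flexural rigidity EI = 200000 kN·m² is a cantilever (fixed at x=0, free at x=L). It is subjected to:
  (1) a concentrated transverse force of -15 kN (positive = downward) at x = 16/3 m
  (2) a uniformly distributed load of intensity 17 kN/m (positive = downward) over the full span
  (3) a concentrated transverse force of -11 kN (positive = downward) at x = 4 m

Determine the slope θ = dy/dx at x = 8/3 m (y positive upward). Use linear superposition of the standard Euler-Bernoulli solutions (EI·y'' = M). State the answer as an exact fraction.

θ(8/3) = -1981/506250 rad

Load 1 — point force P=-15 kN at a=16/3 m (b=L-a=8/3):
  θ_1 = -Px(2a-x)/(2EI)  [x≤a] = -(-15)·(8/3)·(2·(16/3)-(8/3))/(2·200000) = 1/1250 rad
Load 2 — uniform load w=17 kN/m over full span:
  θ_2 = -wx(x²-3Lx+3L²)/(6EI) = -17·(8/3)·((8/3)²-3·8·(8/3)+3·8²)/(6·200000) = -1292/253125 rad
Load 3 — point force P=-11 kN at a=4 m (b=L-a=4):
  θ_3 = -Px(2a-x)/(2EI)  [x≤a] = -(-11)·(8/3)·(2·4-(8/3))/(2·200000) = 11/28125 rad
Superposition: θ = Σ θ_i = -1981/506250 rad ≈ -0.003913 rad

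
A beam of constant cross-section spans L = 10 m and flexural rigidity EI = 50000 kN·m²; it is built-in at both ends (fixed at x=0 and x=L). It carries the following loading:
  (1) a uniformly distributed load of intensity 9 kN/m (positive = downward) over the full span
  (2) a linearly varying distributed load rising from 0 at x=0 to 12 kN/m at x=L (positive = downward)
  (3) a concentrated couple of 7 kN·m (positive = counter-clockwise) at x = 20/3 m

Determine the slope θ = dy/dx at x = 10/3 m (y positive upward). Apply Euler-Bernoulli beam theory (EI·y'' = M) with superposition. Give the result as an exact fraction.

Load 1 — uniform load w=9 kN/m over full span:
  θ_1 = -wx(L-x)(L-2x)/(12EI) = -9·(10/3)·(10-(10/3))·(10-2·(10/3))/(12·50000) = -1/900 rad
Load 2 — triangular load w₀=12 kN/m (0→w₀ over full span):
  θ_2 = -w₀(2x(L-x)(L-2x)(x+2L)+x²(L-x)²)/(120LEI) = -12·(2·(10/3)·(10-(10/3))·(10-2·(10/3))·((10/3)+2·10)+(10/3)²·(10-(10/3))²)/(120·10·50000) = -8/10125 rad
Load 3 — applied couple M₀=7 kN·m at a=20/3 m (b=L-a=10/3):
  θ_3 = (R_Ax²/2 - M_Ax)/EI  [x≤a] with R_A=14/15, M_A=7/3 = ((14/15)·(10/3)²/2 - (7/3)·(10/3))/50000 = -7/135000 rad
Superposition: θ = Σ θ_i = -791/405000 rad ≈ -0.001953 rad

θ(10/3) = -791/405000 rad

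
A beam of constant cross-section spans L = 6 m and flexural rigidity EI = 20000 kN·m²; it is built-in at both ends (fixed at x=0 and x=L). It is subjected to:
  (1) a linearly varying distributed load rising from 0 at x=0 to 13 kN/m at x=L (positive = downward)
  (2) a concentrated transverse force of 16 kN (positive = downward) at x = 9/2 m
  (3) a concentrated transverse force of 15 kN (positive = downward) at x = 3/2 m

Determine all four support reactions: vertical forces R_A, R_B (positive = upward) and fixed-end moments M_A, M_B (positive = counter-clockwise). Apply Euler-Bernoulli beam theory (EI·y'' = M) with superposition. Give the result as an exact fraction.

R_A = 4297/160 kN, M_A = 5241/160 kN·m, R_B = 6903/160 kN, M_B = -6579/160 kN·m

Load 1 — triangular load w₀=13 kN/m (0→w₀ over full span):
  R_A = 3w₀L/20 = 3·13·6/20 = 117/10 kN
  M_A = w₀L²/30 = 13·6²/30 = 78/5 kN·m
  R_B = 7w₀L/20 = 7·13·6/20 = 273/10 kN
  M_B = -w₀L²/20 = -13·6²/20 = -117/5 kN·m
Load 2 — point force P=16 kN at a=9/2 m (b=L-a=3/2):
  R_A = Pb²(3a+b)/L³ = 16·(3/2)²·(3·(9/2)+(3/2))/6³ = 5/2 kN
  M_A = Pab²/L² = 16·(9/2)·(3/2)²/6² = 9/2 kN·m
  R_B = Pa²(a+3b)/L³ = 16·(9/2)²·((9/2)+3·(3/2))/6³ = 27/2 kN
  M_B = -Pa²b/L² = -16·(9/2)²·(3/2)/6² = -27/2 kN·m
Load 3 — point force P=15 kN at a=3/2 m (b=L-a=9/2):
  R_A = Pb²(3a+b)/L³ = 15·(9/2)²·(3·(3/2)+(9/2))/6³ = 405/32 kN
  M_A = Pab²/L² = 15·(3/2)·(9/2)²/6² = 405/32 kN·m
  R_B = Pa²(a+3b)/L³ = 15·(3/2)²·((3/2)+3·(9/2))/6³ = 75/32 kN
  M_B = -Pa²b/L² = -15·(3/2)²·(9/2)/6² = -135/32 kN·m
Superposition: R_A = 4297/160 kN, M_A = 5241/160 kN·m, R_B = 6903/160 kN, M_B = -6579/160 kN·m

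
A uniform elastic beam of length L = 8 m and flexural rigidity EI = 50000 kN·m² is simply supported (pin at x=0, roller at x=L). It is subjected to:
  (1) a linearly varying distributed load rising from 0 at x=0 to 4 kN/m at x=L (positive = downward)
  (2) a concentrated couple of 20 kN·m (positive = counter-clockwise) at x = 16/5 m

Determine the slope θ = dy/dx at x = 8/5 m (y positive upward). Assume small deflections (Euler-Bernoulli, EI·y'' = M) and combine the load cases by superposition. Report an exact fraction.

θ(8/5) = -9773/17578125 rad

Load 1 — triangular load w₀=4 kN/m (0→w₀ over full span):
  θ_1 = -w₀(7L⁴-30L²x²+15x⁴)/(360LEI) = -4·(7·8⁴-30·8²·(8/5)²+15·(8/5)⁴)/(360·8·50000) = -11648/17578125 rad
Load 2 — applied couple M₀=20 kN·m at a=16/5 m (b=L-a=24/5):
  θ_2 = (M₀x²/(2L)+C₁)/EI  [x≤a] with C₁=M₀(3b²-L²)/(6L)=32/15 = (20·(8/5)²/(2·8)+(32/15))/50000 = 1/9375 rad
Superposition: θ = Σ θ_i = -9773/17578125 rad ≈ -0.000556 rad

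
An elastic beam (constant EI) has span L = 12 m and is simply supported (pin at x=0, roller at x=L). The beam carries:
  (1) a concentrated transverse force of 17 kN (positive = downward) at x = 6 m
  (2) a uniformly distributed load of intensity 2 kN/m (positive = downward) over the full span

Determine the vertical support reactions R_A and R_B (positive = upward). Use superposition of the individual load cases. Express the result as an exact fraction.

R_A = 41/2 kN, R_B = 41/2 kN

Load 1 — point force P=17 kN at a=6 m (b=L-a=6):
  R_A = Pb/L = 17·6/12 = 17/2 kN
  R_B = Pa/L = 17·6/12 = 17/2 kN
Load 2 — uniform load w=2 kN/m over full span:
  R_A = wL/2 = 2·12/2 = 12 kN
  R_B = wL/2 = 2·12/2 = 12 kN
Superposition: R_A = 41/2 kN, R_B = 41/2 kN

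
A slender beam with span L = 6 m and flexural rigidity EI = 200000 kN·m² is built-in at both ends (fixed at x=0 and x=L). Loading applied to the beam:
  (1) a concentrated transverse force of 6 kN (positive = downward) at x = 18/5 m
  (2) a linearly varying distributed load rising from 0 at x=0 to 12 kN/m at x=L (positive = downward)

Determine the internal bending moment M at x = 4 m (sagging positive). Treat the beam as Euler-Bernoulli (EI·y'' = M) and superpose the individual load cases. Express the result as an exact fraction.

M(4) = 3772/375 kN·m

Load 1 — point force P=6 kN at a=18/5 m (b=L-a=12/5):
  M_1 = Pa²(a+3b)(L-x)/L³ - Pa²b/L²  [x>a] = 6·(18/5)²·((18/5)+3·(12/5))·(6-4)/6³ - 6·(18/5)²·(12/5)/6² = 324/125 kN·m
Load 2 — triangular load w₀=12 kN/m (0→w₀ over full span):
  M_2 = 3w₀Lx/20 - w₀L²/30 - w₀x³/(6L) = 3·12·6·4/20 - 12·6²/30 - 12·4³/(6·6) = 112/15 kN·m
Superposition: M = Σ M_i = 3772/375 kN·m ≈ 10.058667 kN·m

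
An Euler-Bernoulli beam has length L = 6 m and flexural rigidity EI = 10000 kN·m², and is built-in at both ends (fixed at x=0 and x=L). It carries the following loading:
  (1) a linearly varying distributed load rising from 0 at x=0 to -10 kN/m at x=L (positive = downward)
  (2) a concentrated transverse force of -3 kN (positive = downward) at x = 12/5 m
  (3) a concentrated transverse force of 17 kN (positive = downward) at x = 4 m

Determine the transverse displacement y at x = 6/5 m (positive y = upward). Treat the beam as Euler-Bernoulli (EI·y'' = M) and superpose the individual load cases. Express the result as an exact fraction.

y(6/5) = 18857/58593750 m

Load 1 — triangular load w₀=-10 kN/m (0→w₀ over full span):
  y_1 = -w₀x²(L-x)²(x+2L)/(120LEI) = -(-10)·(6/5)²·(6-(6/5))²·((6/5)+2·6)/(120·6·10000) = 1188/1953125 m
Load 2 — point force P=-3 kN at a=12/5 m (b=L-a=18/5):
  y_2 = -Pb²x²(3aL-(3a+b)x)/(6L³EI)  [x≤a] = -(-3)·(18/5)²·(6/5)²·(3·(12/5)·6-(3·(12/5)+(18/5))·(6/5))/(6·6³·10000) = 5103/39062500 m
Load 3 — point force P=17 kN at a=4 m (b=L-a=2):
  y_3 = -Pb²x²(3aL-(3a+b)x)/(6L³EI)  [x≤a] = -17·2²·(6/5)²·(3·4·6-(3·4+2)·(6/5))/(6·6³·10000) = -391/937500 m
Superposition: y = Σ y_i = 18857/58593750 m ≈ 0.000322 m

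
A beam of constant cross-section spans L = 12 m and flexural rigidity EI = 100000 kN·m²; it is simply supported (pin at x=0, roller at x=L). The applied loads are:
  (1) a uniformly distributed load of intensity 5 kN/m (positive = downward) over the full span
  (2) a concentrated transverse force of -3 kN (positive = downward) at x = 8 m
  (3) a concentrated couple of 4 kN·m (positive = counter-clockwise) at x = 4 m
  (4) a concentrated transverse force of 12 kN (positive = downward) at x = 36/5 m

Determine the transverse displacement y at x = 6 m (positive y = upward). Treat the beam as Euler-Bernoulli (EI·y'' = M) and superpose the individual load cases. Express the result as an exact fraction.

y(6) = -102863/6250000 m

Load 1 — uniform load w=5 kN/m over full span:
  y_1 = -wx(L³-2Lx²+x³)/(24EI) = -5·6·(12³-2·12·6²+6³)/(24·100000) = -27/2000 m
Load 2 — point force P=-3 kN at a=8 m (b=L-a=4):
  y_2 = -Pbx(L²-b²-x²)/(6LEI)  [x≤a] = -(-3)·4·6·(12²-4²-6²)/(6·12·100000) = 23/25000 m
Load 3 — applied couple M₀=4 kN·m at a=4 m (b=L-a=8):
  y_3 = (M₀x³/(6L)-M₀(x-a)²/2+C₁x)/EI  [x>a] with C₁=M₀(3b²-L²)/(6L)=8/3 = (4·6³/(6·12)-4·(6-4)²/2+(8/3)·6)/100000 = 1/5000 m
Load 4 — point force P=12 kN at a=36/5 m (b=L-a=24/5):
  y_4 = -Pbx(L²-b²-x²)/(6LEI)  [x≤a] = -12·(24/5)·6·(12²-(24/5)²-6²)/(6·12·100000) = -1593/390625 m
Superposition: y = Σ y_i = -102863/6250000 m ≈ -0.016458 m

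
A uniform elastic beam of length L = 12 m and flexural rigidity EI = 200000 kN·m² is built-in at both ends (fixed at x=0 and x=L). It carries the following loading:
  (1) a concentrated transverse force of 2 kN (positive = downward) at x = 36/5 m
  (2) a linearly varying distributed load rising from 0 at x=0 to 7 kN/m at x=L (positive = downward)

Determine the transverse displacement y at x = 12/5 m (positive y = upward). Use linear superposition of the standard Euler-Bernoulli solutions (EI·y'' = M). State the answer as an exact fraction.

y(12/5) = -17856/48828125 m

Load 1 — point force P=2 kN at a=36/5 m (b=L-a=24/5):
  y_1 = -Pb²x²(3aL-(3a+b)x)/(6L³EI)  [x≤a] = -2·(24/5)²·(12/5)²·(3·(36/5)·12-(3·(36/5)+(24/5))·(12/5))/(6·12³·200000) = -1224/48828125 m
Load 2 — triangular load w₀=7 kN/m (0→w₀ over full span):
  y_2 = -w₀x²(L-x)²(x+2L)/(120LEI) = -7·(12/5)²·(12-(12/5))²·((12/5)+2·12)/(120·12·200000) = -16632/48828125 m
Superposition: y = Σ y_i = -17856/48828125 m ≈ -0.000366 m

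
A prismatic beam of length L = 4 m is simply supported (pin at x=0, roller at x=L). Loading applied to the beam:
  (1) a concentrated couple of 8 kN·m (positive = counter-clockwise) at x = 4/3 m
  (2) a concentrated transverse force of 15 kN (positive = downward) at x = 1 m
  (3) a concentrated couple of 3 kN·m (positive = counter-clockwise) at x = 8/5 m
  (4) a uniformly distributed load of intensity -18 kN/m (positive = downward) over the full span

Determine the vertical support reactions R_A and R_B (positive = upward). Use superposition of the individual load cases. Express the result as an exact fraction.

R_A = -22 kN, R_B = -35 kN

Load 1 — applied couple M₀=8 kN·m at a=4/3 m (b=L-a=8/3):
  R_A = M₀/L = 8/4 = 2 kN
  R_B = -M₀/L = -8/4 = -2 kN
Load 2 — point force P=15 kN at a=1 m (b=L-a=3):
  R_A = Pb/L = 15·3/4 = 45/4 kN
  R_B = Pa/L = 15·1/4 = 15/4 kN
Load 3 — applied couple M₀=3 kN·m at a=8/5 m (b=L-a=12/5):
  R_A = M₀/L = 3/4 kN
  R_B = -M₀/L = -3/4 kN
Load 4 — uniform load w=-18 kN/m over full span:
  R_A = wL/2 = (-18)·4/2 = -36 kN
  R_B = wL/2 = (-18)·4/2 = -36 kN
Superposition: R_A = -22 kN, R_B = -35 kN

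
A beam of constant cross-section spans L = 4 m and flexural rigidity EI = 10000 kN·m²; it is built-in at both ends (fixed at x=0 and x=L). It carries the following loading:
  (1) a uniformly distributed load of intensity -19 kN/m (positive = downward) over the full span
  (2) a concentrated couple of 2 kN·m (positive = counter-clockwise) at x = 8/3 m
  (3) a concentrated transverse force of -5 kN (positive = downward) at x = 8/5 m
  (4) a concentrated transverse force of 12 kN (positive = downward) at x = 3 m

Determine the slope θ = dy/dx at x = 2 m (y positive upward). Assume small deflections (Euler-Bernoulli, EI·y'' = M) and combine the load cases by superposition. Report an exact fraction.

θ(2) = -107/1000000 rad

Load 1 — uniform load w=-19 kN/m over full span:
  θ_1 = -wx(L-x)(L-2x)/(12EI) = -(-19)·2·(4-2)·(4-2·2)/(12·10000) = 0 rad
Load 2 — applied couple M₀=2 kN·m at a=8/3 m (b=L-a=4/3):
  θ_2 = (R_Ax²/2 - M_Ax)/EI  [x≤a] with R_A=2/3, M_A=2/3 = ((2/3)·2²/2 - (2/3)·2)/10000 = 0 rad
Load 3 — point force P=-5 kN at a=8/5 m (b=L-a=12/5):
  θ_3 = Pa²(L-x)(2bL-(3b+a)(L-x))/(2L³EI)  [x>a] = (-5)·(8/5)²·(4-2)·(2·(12/5)·4-(3·(12/5)+(8/5))·(4-2))/(2·4³·10000) = -1/31250 rad
Load 4 — point force P=12 kN at a=3 m (b=L-a=1):
  θ_4 = -Pb²x(2aL-(3a+b)x)/(2L³EI)  [x≤a] = -12·1²·2·(2·3·4-(3·3+1)·2)/(2·4³·10000) = -3/40000 rad
Superposition: θ = Σ θ_i = -107/1000000 rad ≈ -0.000107 rad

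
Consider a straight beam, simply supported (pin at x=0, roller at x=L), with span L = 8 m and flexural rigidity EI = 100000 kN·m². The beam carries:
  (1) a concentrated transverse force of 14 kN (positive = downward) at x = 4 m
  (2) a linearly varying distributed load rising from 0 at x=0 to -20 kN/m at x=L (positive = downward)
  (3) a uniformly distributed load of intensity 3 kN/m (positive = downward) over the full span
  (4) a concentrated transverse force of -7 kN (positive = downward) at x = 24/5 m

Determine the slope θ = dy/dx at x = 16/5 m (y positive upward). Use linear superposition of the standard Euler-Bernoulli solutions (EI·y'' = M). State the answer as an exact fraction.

Load 1 — point force P=14 kN at a=4 m (b=L-a=4):
  θ_1 = -Pb(L²-b²-3x²)/(6LEI)  [x≤a] = -14·4·(8²-4²-3·(16/5)²)/(6·8·100000) = -63/312500 rad
Load 2 — triangular load w₀=-20 kN/m (0→w₀ over full span):
  θ_2 = -w₀(7L⁴-30L²x²+15x⁴)/(360LEI) = -(-20)·(7·8⁴-30·8²·(16/5)²+15·(16/5)⁴)/(360·8·100000) = 2584/3515625 rad
Load 3 — uniform load w=3 kN/m over full span:
  θ_3 = -w(L³-6Lx²+4x³)/(24EI) = -3·(8³-6·8·(16/5)²+4·(16/5)³)/(24·100000) = -74/390625 rad
Load 4 — point force P=-7 kN at a=24/5 m (b=L-a=16/5):
  θ_4 = -Pb(L²-b²-3x²)/(6LEI)  [x≤a] = -(-7)·(16/5)·(8²-(16/5)²-3·(16/5)²)/(6·8·100000) = 42/390625 rad
Superposition: θ = Σ θ_i = 6349/14062500 rad ≈ 0.000451 rad

θ(16/5) = 6349/14062500 rad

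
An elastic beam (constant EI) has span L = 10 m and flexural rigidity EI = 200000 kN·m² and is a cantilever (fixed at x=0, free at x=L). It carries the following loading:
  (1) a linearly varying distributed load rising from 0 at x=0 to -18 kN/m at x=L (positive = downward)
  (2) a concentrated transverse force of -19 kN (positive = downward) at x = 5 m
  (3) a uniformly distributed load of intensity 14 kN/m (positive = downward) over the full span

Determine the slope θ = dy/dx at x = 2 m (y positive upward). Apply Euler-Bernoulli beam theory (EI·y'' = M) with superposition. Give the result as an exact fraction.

θ(2) = 259/1500000 rad

Load 1 — triangular load w₀=-18 kN/m (0→w₀ over full span):
  θ_1 = (w₀Lx²/4-w₀L²x/3-w₀x⁴/(24L))/EI = ((-18)·10·2²/4-(-18)·10²·2/3-(-18)·2⁴/(24·10))/200000 = 2553/500000 rad
Load 2 — point force P=-19 kN at a=5 m (b=L-a=5):
  θ_2 = -Px(2a-x)/(2EI)  [x≤a] = -(-19)·2·(2·5-2)/(2·200000) = 19/25000 rad
Load 3 — uniform load w=14 kN/m over full span:
  θ_3 = -wx(x²-3Lx+3L²)/(6EI) = -14·2·(2²-3·10·2+3·10²)/(6·200000) = -427/75000 rad
Superposition: θ = Σ θ_i = 259/1500000 rad ≈ 0.000173 rad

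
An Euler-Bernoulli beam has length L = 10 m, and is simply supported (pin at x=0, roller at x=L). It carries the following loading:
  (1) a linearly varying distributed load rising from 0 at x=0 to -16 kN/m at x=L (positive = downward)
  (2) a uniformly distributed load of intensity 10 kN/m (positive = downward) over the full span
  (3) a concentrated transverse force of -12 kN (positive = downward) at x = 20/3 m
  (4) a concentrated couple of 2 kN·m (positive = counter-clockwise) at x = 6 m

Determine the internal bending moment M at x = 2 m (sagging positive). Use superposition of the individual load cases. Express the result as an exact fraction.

Load 1 — triangular load w₀=-16 kN/m (0→w₀ over full span):
  M_1 = w₀Lx/6 - w₀x³/(6L) = (-16)·10·2/6 - (-16)·2³/(6·10) = -256/5 kN·m
Load 2 — uniform load w=10 kN/m over full span:
  M_2 = wx(L-x)/2 = 10·2·(10-2)/2 = 80 kN·m
Load 3 — point force P=-12 kN at a=20/3 m (b=L-a=10/3):
  M_3 = Pbx/L  [x≤a] = (-12)·(10/3)·2/10 = -8 kN·m
Load 4 — applied couple M₀=2 kN·m at a=6 m (b=L-a=4):
  M_4 = M₀x/L  [x≤a] = 2·2/10 = 2/5 kN·m
Superposition: M = Σ M_i = 106/5 kN·m ≈ 21.200000 kN·m

M(2) = 106/5 kN·m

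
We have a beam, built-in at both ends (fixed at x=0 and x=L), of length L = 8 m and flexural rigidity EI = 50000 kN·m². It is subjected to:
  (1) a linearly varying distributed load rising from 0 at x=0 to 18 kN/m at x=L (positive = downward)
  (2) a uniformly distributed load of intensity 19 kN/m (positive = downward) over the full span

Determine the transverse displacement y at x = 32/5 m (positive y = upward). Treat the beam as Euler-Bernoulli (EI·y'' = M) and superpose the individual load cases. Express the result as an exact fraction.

y(32/5) = -372224/146484375 m

Load 1 — triangular load w₀=18 kN/m (0→w₀ over full span):
  y_1 = -w₀x²(L-x)²(x+2L)/(120LEI) = -18·(32/5)²·(8-(32/5))²·((32/5)+2·8)/(120·8·50000) = -43008/48828125 m
Load 2 — uniform load w=19 kN/m over full span:
  y_2 = -wx²(L-x)²/(24EI) = -19·(32/5)²·(8-(32/5))²/(24·50000) = -9728/5859375 m
Superposition: y = Σ y_i = -372224/146484375 m ≈ -0.002541 m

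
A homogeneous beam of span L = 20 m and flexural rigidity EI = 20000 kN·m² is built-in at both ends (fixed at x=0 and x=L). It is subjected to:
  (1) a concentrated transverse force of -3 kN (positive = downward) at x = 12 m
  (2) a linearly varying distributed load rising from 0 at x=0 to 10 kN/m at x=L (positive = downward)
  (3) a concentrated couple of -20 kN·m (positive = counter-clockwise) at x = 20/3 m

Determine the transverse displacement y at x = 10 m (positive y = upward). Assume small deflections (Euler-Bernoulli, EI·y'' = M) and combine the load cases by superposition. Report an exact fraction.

y(10) = -9371/90000 m

Load 1 — point force P=-3 kN at a=12 m (b=L-a=8):
  y_1 = -Pb²x²(3aL-(3a+b)x)/(6L³EI)  [x≤a] = -(-3)·8²·10²·(3·12·20-(3·12+8)·10)/(6·20³·20000) = 7/1250 m
Load 2 — triangular load w₀=10 kN/m (0→w₀ over full span):
  y_2 = -w₀x²(L-x)²(x+2L)/(120LEI) = -10·10²·(20-10)²·(10+2·20)/(120·20·20000) = -5/48 m
Load 3 — applied couple M₀=-20 kN·m at a=20/3 m (b=L-a=40/3):
  y_3 = (R_Ax³/6 - M_Ax²/2 - M₀(x-a)²/2)/EI  [x>a] with R_A=-4/3, M_A=0 = ((-4/3)·10³/6 - 0·10²/2 - (-20)·(10-(20/3))²/2)/20000 = -1/180 m
Superposition: y = Σ y_i = -9371/90000 m ≈ -0.104122 m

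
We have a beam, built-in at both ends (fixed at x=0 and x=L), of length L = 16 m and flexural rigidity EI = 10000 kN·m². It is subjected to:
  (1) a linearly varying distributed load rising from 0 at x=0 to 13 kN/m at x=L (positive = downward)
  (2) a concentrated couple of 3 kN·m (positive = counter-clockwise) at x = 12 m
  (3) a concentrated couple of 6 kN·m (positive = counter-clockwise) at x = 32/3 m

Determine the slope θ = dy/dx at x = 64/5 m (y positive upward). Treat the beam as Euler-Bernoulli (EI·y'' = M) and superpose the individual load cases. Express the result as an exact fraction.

Load 1 — triangular load w₀=13 kN/m (0→w₀ over full span):
  θ_1 = -w₀(2x(L-x)(L-2x)(x+2L)+x²(L-x)²)/(120LEI) = -13·(2·(64/5)·(16-(64/5))·(16-2·(64/5))·((64/5)+2·16)+(64/5)²·(16-(64/5))²)/(120·16·10000) = 26624/1171875 rad
Load 2 — applied couple M₀=3 kN·m at a=12 m (b=L-a=4):
  θ_2 = (R_Ax²/2 - M_Ax - M₀(x-a))/EI  [x>a] with R_A=27/128, M_A=15/16 = ((27/128)·(64/5)²/2 - (15/16)·(64/5) - 3·((64/5)-12))/10000 = 9/31250 rad
Load 3 — applied couple M₀=6 kN·m at a=32/3 m (b=L-a=16/3):
  θ_3 = (R_Ax²/2 - M_Ax - M₀(x-a))/EI  [x>a] with R_A=1/2, M_A=2 = ((1/2)·(64/5)²/2 - 2·(64/5) - 6·((64/5)-(32/3)))/10000 = 4/15625 rad
Superposition: θ = Σ θ_i = 54523/2343750 rad ≈ 0.023263 rad

θ(64/5) = 54523/2343750 rad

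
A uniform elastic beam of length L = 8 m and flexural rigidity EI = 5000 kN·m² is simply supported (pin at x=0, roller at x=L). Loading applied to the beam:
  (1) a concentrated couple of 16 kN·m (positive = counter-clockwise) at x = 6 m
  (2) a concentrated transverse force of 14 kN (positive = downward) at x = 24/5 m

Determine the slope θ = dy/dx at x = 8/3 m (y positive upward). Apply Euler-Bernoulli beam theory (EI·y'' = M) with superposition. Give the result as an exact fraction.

Load 1 — applied couple M₀=16 kN·m at a=6 m (b=L-a=2):
  θ_1 = (M₀x²/(2L)+C₁)/EI  [x≤a] with C₁=M₀(3b²-L²)/(6L)=-52/3 = (16·(8/3)²/(2·8)+(-52/3))/5000 = -23/11250 rad
Load 2 — point force P=14 kN at a=24/5 m (b=L-a=16/5):
  θ_2 = -Pb(L²-b²-3x²)/(6LEI)  [x≤a] = -14·(16/5)·(8²-(16/5)²-3·(8/3)²)/(6·8·5000) = -4256/703125 rad
Superposition: θ = Σ θ_i = -11387/1406250 rad ≈ -0.008097 rad

θ(8/3) = -11387/1406250 rad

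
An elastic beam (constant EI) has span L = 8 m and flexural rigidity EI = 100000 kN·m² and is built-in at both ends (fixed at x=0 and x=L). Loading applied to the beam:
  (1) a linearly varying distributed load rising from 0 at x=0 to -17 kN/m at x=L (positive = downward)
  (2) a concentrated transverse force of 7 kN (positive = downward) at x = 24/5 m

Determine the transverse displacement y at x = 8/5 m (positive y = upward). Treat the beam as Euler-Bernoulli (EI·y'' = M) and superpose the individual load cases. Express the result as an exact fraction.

y(8/5) = 40256/146484375 m

Load 1 — triangular load w₀=-17 kN/m (0→w₀ over full span):
  y_1 = -w₀x²(L-x)²(x+2L)/(120LEI) = -(-17)·(8/5)²·(8-(8/5))²·((8/5)+2·8)/(120·8·100000) = 47872/146484375 m
Load 2 — point force P=7 kN at a=24/5 m (b=L-a=16/5):
  y_2 = -Pb²x²(3aL-(3a+b)x)/(6L³EI)  [x≤a] = -7·(16/5)²·(8/5)²·(3·(24/5)·8-(3·(24/5)+(16/5))·(8/5))/(6·8³·100000) = -7616/146484375 m
Superposition: y = Σ y_i = 40256/146484375 m ≈ 0.000275 m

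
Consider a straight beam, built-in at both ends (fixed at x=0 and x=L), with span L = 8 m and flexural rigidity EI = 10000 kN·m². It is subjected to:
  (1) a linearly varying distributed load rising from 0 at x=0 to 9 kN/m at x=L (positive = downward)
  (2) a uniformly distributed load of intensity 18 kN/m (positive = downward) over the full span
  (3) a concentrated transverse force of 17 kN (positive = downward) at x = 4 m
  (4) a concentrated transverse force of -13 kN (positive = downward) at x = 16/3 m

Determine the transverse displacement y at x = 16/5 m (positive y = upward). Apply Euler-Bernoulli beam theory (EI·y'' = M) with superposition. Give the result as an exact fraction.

y(16/5) = -18905032/791015625 m

Load 1 — triangular load w₀=9 kN/m (0→w₀ over full span):
  y_1 = -w₀x²(L-x)²(x+2L)/(120LEI) = -9·(16/5)²·(8-(16/5))²·((16/5)+2·8)/(120·8·10000) = -41472/9765625 m
Load 2 — uniform load w=18 kN/m over full span:
  y_2 = -wx²(L-x)²/(24EI) = -18·(16/5)²·(8-(16/5))²/(24·10000) = -6912/390625 m
Load 3 — point force P=17 kN at a=4 m (b=L-a=4):
  y_3 = -Pb²x²(3aL-(3a+b)x)/(6L³EI)  [x≤a] = -17·4²·(16/5)²·(3·4·8-(3·4+4)·(16/5))/(6·8³·10000) = -952/234375 m
Load 4 — point force P=-13 kN at a=16/3 m (b=L-a=8/3):
  y_4 = -Pb²x²(3aL-(3a+b)x)/(6L³EI)  [x≤a] = -(-13)·(8/3)²·(16/5)²·(3·(16/3)·8-(3·(16/3)+(8/3))·(16/5))/(6·8³·10000) = 13312/6328125 m
Superposition: y = Σ y_i = -18905032/791015625 m ≈ -0.023900 m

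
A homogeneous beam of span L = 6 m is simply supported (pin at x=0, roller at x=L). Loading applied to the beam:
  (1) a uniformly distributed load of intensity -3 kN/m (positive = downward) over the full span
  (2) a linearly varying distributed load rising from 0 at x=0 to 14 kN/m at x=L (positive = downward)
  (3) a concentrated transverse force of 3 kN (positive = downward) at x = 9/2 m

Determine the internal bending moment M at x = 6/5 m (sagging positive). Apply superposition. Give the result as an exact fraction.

Load 1 — uniform load w=-3 kN/m over full span:
  M_1 = wx(L-x)/2 = (-3)·(6/5)·(6-(6/5))/2 = -216/25 kN·m
Load 2 — triangular load w₀=14 kN/m (0→w₀ over full span):
  M_2 = w₀Lx/6 - w₀x³/(6L) = 14·6·(6/5)/6 - 14·(6/5)³/(6·6) = 2016/125 kN·m
Load 3 — point force P=3 kN at a=9/2 m (b=L-a=3/2):
  M_3 = Pbx/L  [x≤a] = 3·(3/2)·(6/5)/6 = 9/10 kN·m
Superposition: M = Σ M_i = 2097/250 kN·m ≈ 8.388000 kN·m

M(6/5) = 2097/250 kN·m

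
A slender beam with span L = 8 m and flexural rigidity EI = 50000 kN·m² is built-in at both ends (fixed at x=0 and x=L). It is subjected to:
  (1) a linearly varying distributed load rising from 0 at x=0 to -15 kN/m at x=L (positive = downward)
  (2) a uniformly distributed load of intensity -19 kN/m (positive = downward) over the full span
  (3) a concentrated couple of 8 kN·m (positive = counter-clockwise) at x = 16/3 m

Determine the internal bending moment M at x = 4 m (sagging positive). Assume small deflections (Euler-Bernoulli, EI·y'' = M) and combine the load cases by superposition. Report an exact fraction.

Load 1 — triangular load w₀=-15 kN/m (0→w₀ over full span):
  M_1 = 3w₀Lx/20 - w₀L²/30 - w₀x³/(6L) = 3·(-15)·8·4/20 - (-15)·8²/30 - (-15)·4³/(6·8) = -20 kN·m
Load 2 — uniform load w=-19 kN/m over full span:
  M_2 = wLx/2 - wL²/12 - wx²/2 = (-19)·8·4/2 - (-19)·8²/12 - (-19)·4²/2 = -152/3 kN·m
Load 3 — applied couple M₀=8 kN·m at a=16/3 m (b=L-a=8/3):
  M_3 = R_Ax - M_A  [x≤a] with R_A=4/3, M_A=8/3 = (4/3)·4 - (8/3) = 8/3 kN·m
Superposition: M = Σ M_i = -68 kN·m ≈ -68.000000 kN·m

M(4) = -68 kN·m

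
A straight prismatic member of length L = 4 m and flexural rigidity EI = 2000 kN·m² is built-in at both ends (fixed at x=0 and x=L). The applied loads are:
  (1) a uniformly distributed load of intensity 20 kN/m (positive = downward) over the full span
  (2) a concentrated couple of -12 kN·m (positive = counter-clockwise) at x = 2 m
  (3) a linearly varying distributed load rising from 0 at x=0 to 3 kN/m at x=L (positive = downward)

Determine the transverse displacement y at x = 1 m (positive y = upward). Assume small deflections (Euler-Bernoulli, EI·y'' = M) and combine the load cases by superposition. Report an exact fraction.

y(1) = -1161/320000 m

Load 1 — uniform load w=20 kN/m over full span:
  y_1 = -wx²(L-x)²/(24EI) = -20·1²·(4-1)²/(24·2000) = -3/800 m
Load 2 — applied couple M₀=-12 kN·m at a=2 m (b=L-a=2):
  y_2 = (R_Ax³/6 - M_Ax²/2)/EI  [x≤a] with R_A=-9/2, M_A=-3 = ((-9/2)·1³/6 - (-3)·1²/2)/2000 = 3/8000 m
Load 3 — triangular load w₀=3 kN/m (0→w₀ over full span):
  y_3 = -w₀x²(L-x)²(x+2L)/(120LEI) = -3·1²·(4-1)²·(1+2·4)/(120·4·2000) = -81/320000 m
Superposition: y = Σ y_i = -1161/320000 m ≈ -0.003628 m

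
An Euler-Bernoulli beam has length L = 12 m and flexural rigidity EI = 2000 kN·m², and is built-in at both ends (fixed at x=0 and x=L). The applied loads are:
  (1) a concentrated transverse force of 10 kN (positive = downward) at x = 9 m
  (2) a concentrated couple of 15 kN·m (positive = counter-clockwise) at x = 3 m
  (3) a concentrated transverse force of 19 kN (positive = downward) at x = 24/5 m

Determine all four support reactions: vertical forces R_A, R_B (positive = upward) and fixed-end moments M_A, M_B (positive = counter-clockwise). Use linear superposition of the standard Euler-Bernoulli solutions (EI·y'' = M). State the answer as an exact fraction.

Load 1 — point force P=10 kN at a=9 m (b=L-a=3):
  R_A = Pb²(3a+b)/L³ = 10·3²·(3·9+3)/12³ = 25/16 kN
  M_A = Pab²/L² = 10·9·3²/12² = 45/8 kN·m
  R_B = Pa²(a+3b)/L³ = 10·9²·(9+3·3)/12³ = 135/16 kN
  M_B = -Pa²b/L² = -10·9²·3/12² = -135/8 kN·m
Load 2 — applied couple M₀=15 kN·m at a=3 m (b=L-a=9):
  R_A = 6M₀ab/L³ = 6·15·3·9/12³ = 45/32 kN
  M_A = M₀b(2a-b)/L² = 15·9·(2·3-9)/12² = -45/16 kN·m
  R_B = -6M₀ab/L³ = -6·15·3·9/12³ = -45/32 kN
  M_B = M₀a(2b-a)/L² = 15·3·(2·9-3)/12² = 75/16 kN·m
Load 3 — point force P=19 kN at a=24/5 m (b=L-a=36/5):
  R_A = Pb²(3a+b)/L³ = 19·(36/5)²·(3·(24/5)+(36/5))/12³ = 1539/125 kN
  M_A = Pab²/L² = 19·(24/5)·(36/5)²/12² = 4104/125 kN·m
  R_B = Pa²(a+3b)/L³ = 19·(24/5)²·((24/5)+3·(36/5))/12³ = 836/125 kN
  M_B = -Pa²b/L² = -19·(24/5)²·(36/5)/12² = -2736/125 kN·m
Superposition: R_A = 61123/4000 kN, M_A = 71289/2000 kN·m, R_B = 54877/4000 kN, M_B = -68151/2000 kN·m

R_A = 61123/4000 kN, M_A = 71289/2000 kN·m, R_B = 54877/4000 kN, M_B = -68151/2000 kN·m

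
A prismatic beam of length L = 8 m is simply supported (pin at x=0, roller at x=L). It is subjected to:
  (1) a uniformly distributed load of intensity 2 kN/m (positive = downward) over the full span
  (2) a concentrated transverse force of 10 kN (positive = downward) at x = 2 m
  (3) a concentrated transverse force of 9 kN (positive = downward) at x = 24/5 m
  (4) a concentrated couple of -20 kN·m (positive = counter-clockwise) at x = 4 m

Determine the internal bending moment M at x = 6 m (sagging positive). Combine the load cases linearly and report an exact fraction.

M(6) = 164/5 kN·m

Load 1 — uniform load w=2 kN/m over full span:
  M_1 = wx(L-x)/2 = 2·6·(8-6)/2 = 12 kN·m
Load 2 — point force P=10 kN at a=2 m (b=L-a=6):
  M_2 = Pa(L-x)/L  [x>a] = 10·2·(8-6)/8 = 5 kN·m
Load 3 — point force P=9 kN at a=24/5 m (b=L-a=16/5):
  M_3 = Pa(L-x)/L  [x>a] = 9·(24/5)·(8-6)/8 = 54/5 kN·m
Load 4 — applied couple M₀=-20 kN·m at a=4 m (b=L-a=4):
  M_4 = M₀x/L - M₀  [x>a] = (-20)·6/8 - (-20) = 5 kN·m
Superposition: M = Σ M_i = 164/5 kN·m ≈ 32.800000 kN·m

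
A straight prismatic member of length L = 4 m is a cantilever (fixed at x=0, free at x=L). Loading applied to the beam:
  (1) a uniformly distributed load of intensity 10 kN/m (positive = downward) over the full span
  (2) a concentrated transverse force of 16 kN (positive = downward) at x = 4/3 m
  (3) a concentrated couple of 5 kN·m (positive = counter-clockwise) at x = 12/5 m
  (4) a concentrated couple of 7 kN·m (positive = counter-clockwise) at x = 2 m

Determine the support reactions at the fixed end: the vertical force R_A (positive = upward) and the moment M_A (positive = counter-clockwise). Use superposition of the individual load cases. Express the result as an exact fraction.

R_A = 56 kN, M_A = 268/3 kN·m

Load 1 — uniform load w=10 kN/m over full span:
  R_A = wL = 10·4 = 40 kN
  M_A = wL²/2 = 10·4²/2 = 80 kN·m
Load 2 — point force P=16 kN at a=4/3 m (b=L-a=8/3):
  R_A = P = 16 kN
  M_A = Pa = 16·(4/3) = 64/3 kN·m
Load 3 — applied couple M₀=5 kN·m at a=12/5 m (b=L-a=8/5):
  R_A = 0 kN
  M_A = -M₀ = -5 kN·m
Load 4 — applied couple M₀=7 kN·m at a=2 m (b=L-a=2):
  R_A = 0 kN
  M_A = -M₀ = -7 kN·m
Superposition: R_A = 56 kN, M_A = 268/3 kN·m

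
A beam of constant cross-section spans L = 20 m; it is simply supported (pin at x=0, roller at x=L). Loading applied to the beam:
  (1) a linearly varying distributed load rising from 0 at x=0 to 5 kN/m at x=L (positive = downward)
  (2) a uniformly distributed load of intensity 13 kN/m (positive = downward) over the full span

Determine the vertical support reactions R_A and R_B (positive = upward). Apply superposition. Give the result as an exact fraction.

Load 1 — triangular load w₀=5 kN/m (0→w₀ over full span):
  R_A = w₀L/6 = 5·20/6 = 50/3 kN
  R_B = w₀L/3 = 5·20/3 = 100/3 kN
Load 2 — uniform load w=13 kN/m over full span:
  R_A = wL/2 = 13·20/2 = 130 kN
  R_B = wL/2 = 13·20/2 = 130 kN
Superposition: R_A = 440/3 kN, R_B = 490/3 kN

R_A = 440/3 kN, R_B = 490/3 kN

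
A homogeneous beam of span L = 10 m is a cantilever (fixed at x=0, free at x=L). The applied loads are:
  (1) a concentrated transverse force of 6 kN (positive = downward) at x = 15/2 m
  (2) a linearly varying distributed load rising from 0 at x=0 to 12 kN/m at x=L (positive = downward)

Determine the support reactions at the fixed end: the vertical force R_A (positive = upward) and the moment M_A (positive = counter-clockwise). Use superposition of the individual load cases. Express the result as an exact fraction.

Load 1 — point force P=6 kN at a=15/2 m (b=L-a=5/2):
  R_A = P = 6 kN
  M_A = Pa = 6·(15/2) = 45 kN·m
Load 2 — triangular load w₀=12 kN/m (0→w₀ over full span):
  R_A = w₀L/2 = 12·10/2 = 60 kN
  M_A = w₀L²/3 = 12·10²/3 = 400 kN·m
Superposition: R_A = 66 kN, M_A = 445 kN·m

R_A = 66 kN, M_A = 445 kN·m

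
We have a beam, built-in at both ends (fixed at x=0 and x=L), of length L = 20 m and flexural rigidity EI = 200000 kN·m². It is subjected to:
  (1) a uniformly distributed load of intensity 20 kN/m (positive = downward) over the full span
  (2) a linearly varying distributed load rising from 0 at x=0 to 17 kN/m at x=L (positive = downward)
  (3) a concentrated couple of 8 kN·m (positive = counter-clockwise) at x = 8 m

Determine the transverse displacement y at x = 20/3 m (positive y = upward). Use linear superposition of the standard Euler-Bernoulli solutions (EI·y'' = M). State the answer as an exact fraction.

y(20/3) = -104669/2278125 m

Load 1 — uniform load w=20 kN/m over full span:
  y_1 = -wx²(L-x)²/(24EI) = -20·(20/3)²·(20-(20/3))²/(24·200000) = -8/243 m
Load 2 — triangular load w₀=17 kN/m (0→w₀ over full span):
  y_2 = -w₀x²(L-x)²(x+2L)/(120LEI) = -17·(20/3)²·(20-(20/3))²·((20/3)+2·20)/(120·20·200000) = -238/18225 m
Load 3 — applied couple M₀=8 kN·m at a=8 m (b=L-a=12):
  y_3 = (R_Ax³/6 - M_Ax²/2)/EI  [x≤a] with R_A=72/125, M_A=24/25 = ((72/125)·(20/3)³/6 - (24/25)·(20/3)²/2)/200000 = 1/28125 m
Superposition: y = Σ y_i = -104669/2278125 m ≈ -0.045945 m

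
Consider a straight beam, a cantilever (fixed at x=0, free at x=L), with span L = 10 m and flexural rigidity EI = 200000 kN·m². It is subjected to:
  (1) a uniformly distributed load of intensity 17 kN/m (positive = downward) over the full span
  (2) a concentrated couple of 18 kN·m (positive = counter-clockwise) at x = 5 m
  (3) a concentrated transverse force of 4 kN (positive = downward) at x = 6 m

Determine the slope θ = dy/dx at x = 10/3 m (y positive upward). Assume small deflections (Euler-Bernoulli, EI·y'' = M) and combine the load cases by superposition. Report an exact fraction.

Load 1 — uniform load w=17 kN/m over full span:
  θ_1 = -wx(x²-3Lx+3L²)/(6EI) = -17·(10/3)·((10/3)²-3·10·(10/3)+3·10²)/(6·200000) = -323/32400 rad
Load 2 — applied couple M₀=18 kN·m at a=5 m (b=L-a=5):
  θ_2 = M₀x/EI  [x≤a] = 18·(10/3)/200000 = 3/10000 rad
Load 3 — point force P=4 kN at a=6 m (b=L-a=4):
  θ_3 = -Px(2a-x)/(2EI)  [x≤a] = -4·(10/3)·(2·6-(10/3))/(2·200000) = -13/45000 rad
Superposition: θ = Σ θ_i = -4033/405000 rad ≈ -0.009958 rad

θ(10/3) = -4033/405000 rad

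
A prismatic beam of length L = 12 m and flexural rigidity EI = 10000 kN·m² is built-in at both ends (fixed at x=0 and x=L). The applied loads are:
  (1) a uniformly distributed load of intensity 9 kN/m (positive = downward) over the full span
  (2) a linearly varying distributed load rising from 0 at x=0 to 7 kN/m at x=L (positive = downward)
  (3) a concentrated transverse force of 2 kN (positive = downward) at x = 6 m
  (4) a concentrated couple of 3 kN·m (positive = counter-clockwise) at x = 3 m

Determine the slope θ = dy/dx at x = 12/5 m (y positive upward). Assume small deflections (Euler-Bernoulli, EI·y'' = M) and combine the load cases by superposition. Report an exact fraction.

θ(12/5) = -53667/3125000 rad

Load 1 — uniform load w=9 kN/m over full span:
  θ_1 = -wx(L-x)(L-2x)/(12EI) = -9·(12/5)·(12-(12/5))·(12-2·(12/5))/(12·10000) = -972/78125 rad
Load 2 — triangular load w₀=7 kN/m (0→w₀ over full span):
  θ_2 = -w₀(2x(L-x)(L-2x)(x+2L)+x²(L-x)²)/(120LEI) = -7·(2·(12/5)·(12-(12/5))·(12-2·(12/5))·((12/5)+2·12)+(12/5)²·(12-(12/5))²)/(120·12·10000) = -1764/390625 rad
Load 3 — point force P=2 kN at a=6 m (b=L-a=6):
  θ_3 = -Pb²x(2aL-(3a+b)x)/(2L³EI)  [x≤a] = -2·6²·(12/5)·(2·6·12-(3·6+6)·(12/5))/(2·12³·10000) = -27/62500 rad
Load 4 — applied couple M₀=3 kN·m at a=3 m (b=L-a=9):
  θ_4 = (R_Ax²/2 - M_Ax)/EI  [x≤a] with R_A=9/32, M_A=-9/16 = ((9/32)·(12/5)²/2 - (-9/16)·(12/5))/10000 = 27/125000 rad
Superposition: θ = Σ θ_i = -53667/3125000 rad ≈ -0.017173 rad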